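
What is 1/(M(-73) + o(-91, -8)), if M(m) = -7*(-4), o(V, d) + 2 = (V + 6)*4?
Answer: -1/314 ≈ -0.0031847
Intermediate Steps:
o(V, d) = 22 + 4*V (o(V, d) = -2 + (V + 6)*4 = -2 + (6 + V)*4 = -2 + (24 + 4*V) = 22 + 4*V)
M(m) = 28
1/(M(-73) + o(-91, -8)) = 1/(28 + (22 + 4*(-91))) = 1/(28 + (22 - 364)) = 1/(28 - 342) = 1/(-314) = -1/314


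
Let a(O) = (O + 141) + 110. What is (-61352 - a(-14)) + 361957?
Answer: 300368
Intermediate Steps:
a(O) = 251 + O (a(O) = (141 + O) + 110 = 251 + O)
(-61352 - a(-14)) + 361957 = (-61352 - (251 - 14)) + 361957 = (-61352 - 1*237) + 361957 = (-61352 - 237) + 361957 = -61589 + 361957 = 300368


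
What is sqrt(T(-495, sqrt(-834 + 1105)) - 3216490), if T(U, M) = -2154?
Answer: 2*I*sqrt(804661) ≈ 1794.1*I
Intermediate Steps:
sqrt(T(-495, sqrt(-834 + 1105)) - 3216490) = sqrt(-2154 - 3216490) = sqrt(-3218644) = 2*I*sqrt(804661)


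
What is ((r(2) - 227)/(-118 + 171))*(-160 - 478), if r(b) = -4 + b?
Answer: 146102/53 ≈ 2756.6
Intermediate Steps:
((r(2) - 227)/(-118 + 171))*(-160 - 478) = (((-4 + 2) - 227)/(-118 + 171))*(-160 - 478) = ((-2 - 227)/53)*(-638) = -229*1/53*(-638) = -229/53*(-638) = 146102/53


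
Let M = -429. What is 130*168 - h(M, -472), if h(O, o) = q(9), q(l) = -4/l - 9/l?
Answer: 196573/9 ≈ 21841.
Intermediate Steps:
q(l) = -13/l
h(O, o) = -13/9
130*168 - h(M, -472) = 130*168 - 1*(-13/9) = 21840 + 13/9 = 196573/9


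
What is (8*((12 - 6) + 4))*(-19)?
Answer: -1520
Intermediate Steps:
(8*((12 - 6) + 4))*(-19) = (8*(6 + 4))*(-19) = (8*10)*(-19) = 80*(-19) = -1520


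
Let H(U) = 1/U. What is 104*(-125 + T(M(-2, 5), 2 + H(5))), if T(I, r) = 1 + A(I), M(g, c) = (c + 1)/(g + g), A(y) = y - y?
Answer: -12896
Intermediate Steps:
A(y) = 0
M(g, c) = (1 + c)/(2*g) (M(g, c) = (1 + c)/((2*g)) = (1 + c)*(1/(2*g)) = (1 + c)/(2*g))
T(I, r) = 1 (T(I, r) = 1 + 0 = 1)
104*(-125 + T(M(-2, 5), 2 + H(5))) = 104*(-125 + 1) = 104*(-124) = -12896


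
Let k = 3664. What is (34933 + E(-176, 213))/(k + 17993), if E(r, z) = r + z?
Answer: 34970/21657 ≈ 1.6147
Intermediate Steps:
(34933 + E(-176, 213))/(k + 17993) = (34933 + (-176 + 213))/(3664 + 17993) = (34933 + 37)/21657 = 34970*(1/21657) = 34970/21657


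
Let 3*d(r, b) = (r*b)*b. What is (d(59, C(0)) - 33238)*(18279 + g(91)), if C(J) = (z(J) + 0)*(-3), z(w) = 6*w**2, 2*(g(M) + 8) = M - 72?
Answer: -607607259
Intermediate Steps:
g(M) = -44 + M/2 (g(M) = -8 + (M - 72)/2 = -8 + (-72 + M)/2 = -8 + (-36 + M/2) = -44 + M/2)
C(J) = -18*J**2 (C(J) = (6*J**2 + 0)*(-3) = (6*J**2)*(-3) = -18*J**2)
d(r, b) = r*b**2/3 (d(r, b) = ((r*b)*b)/3 = ((b*r)*b)/3 = (r*b**2)/3 = r*b**2/3)
(d(59, C(0)) - 33238)*(18279 + g(91)) = ((1/3)*59*(-18*0**2)**2 - 33238)*(18279 + (-44 + (1/2)*91)) = ((1/3)*59*(-18*0)**2 - 33238)*(18279 + (-44 + 91/2)) = ((1/3)*59*0**2 - 33238)*(18279 + 3/2) = ((1/3)*59*0 - 33238)*(36561/2) = (0 - 33238)*(36561/2) = -33238*36561/2 = -607607259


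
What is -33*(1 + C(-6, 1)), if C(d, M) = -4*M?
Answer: 99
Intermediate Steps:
-33*(1 + C(-6, 1)) = -33*(1 - 4*1) = -33*(1 - 4) = -33*(-3) = 99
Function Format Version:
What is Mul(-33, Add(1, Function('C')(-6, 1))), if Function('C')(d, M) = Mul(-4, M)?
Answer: 99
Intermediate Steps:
Mul(-33, Add(1, Function('C')(-6, 1))) = Mul(-33, Add(1, Mul(-4, 1))) = Mul(-33, Add(1, -4)) = Mul(-33, -3) = 99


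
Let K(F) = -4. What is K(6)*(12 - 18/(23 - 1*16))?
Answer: -264/7 ≈ -37.714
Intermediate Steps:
K(6)*(12 - 18/(23 - 1*16)) = -4*(12 - 18/(23 - 1*16)) = -4*(12 - 18/(23 - 16)) = -4*(12 - 18/7) = -4*66/7 = -264/7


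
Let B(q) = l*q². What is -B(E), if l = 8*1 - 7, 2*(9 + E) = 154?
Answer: -4624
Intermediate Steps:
E = 68 (E = -9 + (½)*154 = -9 + 77 = 68)
l = 1 (l = 8 - 7 = 1)
B(q) = q² (B(q) = 1*q² = q²)
-B(E) = -1*68² = -1*4624 = -4624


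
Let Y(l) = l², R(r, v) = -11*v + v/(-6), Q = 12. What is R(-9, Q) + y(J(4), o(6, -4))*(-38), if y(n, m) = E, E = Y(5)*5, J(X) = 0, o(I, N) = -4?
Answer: -4884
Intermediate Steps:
R(r, v) = -67*v/6 (R(r, v) = -11*v + v*(-⅙) = -11*v - v/6 = -67*v/6)
E = 125 (E = 5²*5 = 25*5 = 125)
y(n, m) = 125
R(-9, Q) + y(J(4), o(6, -4))*(-38) = -67/6*12 + 125*(-38) = -134 - 4750 = -4884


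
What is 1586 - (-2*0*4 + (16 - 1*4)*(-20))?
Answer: 1826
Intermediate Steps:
1586 - (-2*0*4 + (16 - 1*4)*(-20)) = 1586 - (0*4 + (16 - 4)*(-20)) = 1586 - (0 + 12*(-20)) = 1586 - (0 - 240) = 1586 - 1*(-240) = 1586 + 240 = 1826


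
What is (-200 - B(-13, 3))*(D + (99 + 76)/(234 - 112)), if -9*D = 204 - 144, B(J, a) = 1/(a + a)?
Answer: 2299915/2196 ≈ 1047.3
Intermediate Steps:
B(J, a) = 1/(2*a)
D = -20/3 (D = -(204 - 144)/9 = -⅑*60 = -20/3 ≈ -6.6667)
(-200 - B(-13, 3))*(D + (99 + 76)/(234 - 112)) = (-200 - 1/(2*3))*(-20/3 + (99 + 76)/(234 - 112)) = (-200 - 1/(2*3))*(-20/3 + 175/122) = (-200 - 1*⅙)*(-20/3 + 175*(1/122)) = (-200 - ⅙)*(-20/3 + 175/122) = -1201/6*(-1915/366) = 2299915/2196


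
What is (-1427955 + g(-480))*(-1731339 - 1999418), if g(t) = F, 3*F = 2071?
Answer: 15974332938058/3 ≈ 5.3248e+12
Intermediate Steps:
F = 2071/3 (F = (⅓)*2071 = 2071/3 ≈ 690.33)
g(t) = 2071/3
(-1427955 + g(-480))*(-1731339 - 1999418) = (-1427955 + 2071/3)*(-1731339 - 1999418) = -4281794/3*(-3730757) = 15974332938058/3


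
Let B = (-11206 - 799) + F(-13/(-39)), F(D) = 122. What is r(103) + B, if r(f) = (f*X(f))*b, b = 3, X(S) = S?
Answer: 19944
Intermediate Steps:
r(f) = 3*f² (r(f) = (f*f)*3 = f²*3 = 3*f²)
B = -11883 (B = (-11206 - 799) + 122 = -12005 + 122 = -11883)
r(103) + B = 3*103² - 11883 = 3*10609 - 11883 = 31827 - 11883 = 19944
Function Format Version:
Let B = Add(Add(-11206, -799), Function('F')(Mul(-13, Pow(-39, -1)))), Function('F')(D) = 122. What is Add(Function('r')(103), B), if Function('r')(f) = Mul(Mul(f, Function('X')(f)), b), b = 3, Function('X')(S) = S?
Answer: 19944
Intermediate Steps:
Function('r')(f) = Mul(3, Pow(f, 2)) (Function('r')(f) = Mul(Mul(f, f), 3) = Mul(Pow(f, 2), 3) = Mul(3, Pow(f, 2)))
B = -11883 (B = Add(Add(-11206, -799), 122) = Add(-12005, 122) = -11883)
Add(Function('r')(103), B) = Add(Mul(3, Pow(103, 2)), -11883) = Add(Mul(3, 10609), -11883) = Add(31827, -11883) = 19944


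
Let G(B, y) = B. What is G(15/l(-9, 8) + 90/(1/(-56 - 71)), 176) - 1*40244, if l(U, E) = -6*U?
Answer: -930127/18 ≈ -51674.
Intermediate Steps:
G(15/l(-9, 8) + 90/(1/(-56 - 71)), 176) - 1*40244 = (15/((-6*(-9))) + 90/(1/(-56 - 71))) - 1*40244 = (15/54 + 90/(1/(-127))) - 40244 = (15*(1/54) + 90/(-1/127)) - 40244 = (5/18 + 90*(-127)) - 40244 = (5/18 - 11430) - 40244 = -205735/18 - 40244 = -930127/18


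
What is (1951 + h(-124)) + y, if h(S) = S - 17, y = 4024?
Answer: 5834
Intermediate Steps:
h(S) = -17 + S
(1951 + h(-124)) + y = (1951 + (-17 - 124)) + 4024 = (1951 - 141) + 4024 = 1810 + 4024 = 5834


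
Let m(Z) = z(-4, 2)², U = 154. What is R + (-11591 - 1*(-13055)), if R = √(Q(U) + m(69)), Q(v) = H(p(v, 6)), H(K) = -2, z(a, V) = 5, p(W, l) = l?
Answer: 1464 + √23 ≈ 1468.8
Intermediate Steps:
m(Z) = 25 (m(Z) = 5² = 25)
Q(v) = -2
R = √23 (R = √(-2 + 25) = √23 ≈ 4.7958)
R + (-11591 - 1*(-13055)) = √23 + (-11591 - 1*(-13055)) = √23 + (-11591 + 13055) = √23 + 1464 = 1464 + √23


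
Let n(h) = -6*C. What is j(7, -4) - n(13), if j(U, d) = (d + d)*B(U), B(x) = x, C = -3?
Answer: -74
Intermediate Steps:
n(h) = 18 (n(h) = -6*(-3) = 18)
j(U, d) = 2*U*d (j(U, d) = (d + d)*U = (2*d)*U = 2*U*d)
j(7, -4) - n(13) = 2*7*(-4) - 1*18 = -56 - 18 = -74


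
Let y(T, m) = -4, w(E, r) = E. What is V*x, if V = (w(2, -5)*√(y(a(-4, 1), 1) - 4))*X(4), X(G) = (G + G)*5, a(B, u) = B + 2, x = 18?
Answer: 2880*I*√2 ≈ 4072.9*I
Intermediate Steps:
a(B, u) = 2 + B
X(G) = 10*G (X(G) = (2*G)*5 = 10*G)
V = 160*I*√2 (V = (2*√(-4 - 4))*(10*4) = (2*√(-8))*40 = (2*(2*I*√2))*40 = (4*I*√2)*40 = 160*I*√2 ≈ 226.27*I)
V*x = (160*I*√2)*18 = 2880*I*√2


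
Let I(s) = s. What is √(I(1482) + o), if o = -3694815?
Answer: I*√3693333 ≈ 1921.8*I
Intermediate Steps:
√(I(1482) + o) = √(1482 - 3694815) = √(-3693333) = I*√3693333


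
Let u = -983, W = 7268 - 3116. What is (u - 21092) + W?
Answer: -17923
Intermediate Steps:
W = 4152
(u - 21092) + W = (-983 - 21092) + 4152 = -22075 + 4152 = -17923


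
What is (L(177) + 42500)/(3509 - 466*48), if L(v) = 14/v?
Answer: -7522514/3338043 ≈ -2.2536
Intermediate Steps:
(L(177) + 42500)/(3509 - 466*48) = (14/177 + 42500)/(3509 - 466*48) = (14*(1/177) + 42500)/(3509 - 22368) = (14/177 + 42500)/(-18859) = (7522514/177)*(-1/18859) = -7522514/3338043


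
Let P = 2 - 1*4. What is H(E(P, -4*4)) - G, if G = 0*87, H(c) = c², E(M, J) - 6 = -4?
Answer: 4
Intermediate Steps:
P = -2 (P = 2 - 4 = -2)
E(M, J) = 2 (E(M, J) = 6 - 4 = 2)
G = 0
H(E(P, -4*4)) - G = 2² - 1*0 = 4 + 0 = 4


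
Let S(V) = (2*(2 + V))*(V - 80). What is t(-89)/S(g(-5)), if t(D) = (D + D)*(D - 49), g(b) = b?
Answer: 4094/85 ≈ 48.165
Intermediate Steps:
t(D) = 2*D*(-49 + D) (t(D) = (2*D)*(-49 + D) = 2*D*(-49 + D))
S(V) = (-80 + V)*(4 + 2*V) (S(V) = (4 + 2*V)*(-80 + V) = (-80 + V)*(4 + 2*V))
t(-89)/S(g(-5)) = (2*(-89)*(-49 - 89))/(-320 - 156*(-5) + 2*(-5)**2) = (2*(-89)*(-138))/(-320 + 780 + 2*25) = 24564/(-320 + 780 + 50) = 24564/510 = 24564*(1/510) = 4094/85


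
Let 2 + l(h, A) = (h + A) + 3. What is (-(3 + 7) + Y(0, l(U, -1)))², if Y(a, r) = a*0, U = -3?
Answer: 100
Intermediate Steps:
l(h, A) = 1 + A + h (l(h, A) = -2 + ((h + A) + 3) = -2 + ((A + h) + 3) = -2 + (3 + A + h) = 1 + A + h)
Y(a, r) = 0
(-(3 + 7) + Y(0, l(U, -1)))² = (-(3 + 7) + 0)² = (-1*10 + 0)² = (-10 + 0)² = (-10)² = 100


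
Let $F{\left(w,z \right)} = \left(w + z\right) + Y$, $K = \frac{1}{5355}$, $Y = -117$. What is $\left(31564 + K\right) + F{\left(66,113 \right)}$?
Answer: $\frac{169357231}{5355} \approx 31626.0$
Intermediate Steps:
$K = \frac{1}{5355} \approx 0.00018674$
$F{\left(w,z \right)} = -117 + w + z$ ($F{\left(w,z \right)} = \left(w + z\right) - 117 = -117 + w + z$)
$\left(31564 + K\right) + F{\left(66,113 \right)} = \left(31564 + \frac{1}{5355}\right) + \left(-117 + 66 + 113\right) = \frac{169025221}{5355} + 62 = \frac{169357231}{5355}$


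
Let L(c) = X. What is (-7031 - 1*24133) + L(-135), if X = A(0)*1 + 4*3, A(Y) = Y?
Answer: -31152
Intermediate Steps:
X = 12 (X = 0*1 + 4*3 = 0 + 12 = 12)
L(c) = 12
(-7031 - 1*24133) + L(-135) = (-7031 - 1*24133) + 12 = (-7031 - 24133) + 12 = -31164 + 12 = -31152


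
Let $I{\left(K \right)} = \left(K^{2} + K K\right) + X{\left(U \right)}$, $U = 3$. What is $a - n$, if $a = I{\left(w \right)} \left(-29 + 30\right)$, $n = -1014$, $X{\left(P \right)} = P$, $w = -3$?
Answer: $1035$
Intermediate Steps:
$I{\left(K \right)} = 3 + 2 K^{2}$ ($I{\left(K \right)} = \left(K^{2} + K K\right) + 3 = \left(K^{2} + K^{2}\right) + 3 = 2 K^{2} + 3 = 3 + 2 K^{2}$)
$a = 21$ ($a = \left(3 + 2 \left(-3\right)^{2}\right) \left(-29 + 30\right) = \left(3 + 2 \cdot 9\right) 1 = \left(3 + 18\right) 1 = 21 \cdot 1 = 21$)
$a - n = 21 - -1014 = 21 + 1014 = 1035$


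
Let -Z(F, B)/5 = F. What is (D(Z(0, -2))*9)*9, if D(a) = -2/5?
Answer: -162/5 ≈ -32.400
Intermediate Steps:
Z(F, B) = -5*F
D(a) = -⅖ (D(a) = -2*⅕ = -⅖)
(D(Z(0, -2))*9)*9 = -⅖*9*9 = -18/5*9 = -162/5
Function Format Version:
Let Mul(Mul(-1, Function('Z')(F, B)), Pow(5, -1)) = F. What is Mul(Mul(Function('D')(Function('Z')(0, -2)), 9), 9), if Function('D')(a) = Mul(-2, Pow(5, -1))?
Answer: Rational(-162, 5) ≈ -32.400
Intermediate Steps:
Function('Z')(F, B) = Mul(-5, F)
Function('D')(a) = Rational(-2, 5) (Function('D')(a) = Mul(-2, Rational(1, 5)) = Rational(-2, 5))
Mul(Mul(Function('D')(Function('Z')(0, -2)), 9), 9) = Mul(Mul(Rational(-2, 5), 9), 9) = Mul(Rational(-18, 5), 9) = Rational(-162, 5)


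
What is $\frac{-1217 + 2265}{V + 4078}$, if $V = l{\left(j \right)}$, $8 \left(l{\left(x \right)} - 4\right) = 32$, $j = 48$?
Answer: $\frac{524}{2043} \approx 0.25649$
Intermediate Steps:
$l{\left(x \right)} = 8$ ($l{\left(x \right)} = 4 + \frac{1}{8} \cdot 32 = 4 + 4 = 8$)
$V = 8$
$\frac{-1217 + 2265}{V + 4078} = \frac{-1217 + 2265}{8 + 4078} = \frac{1048}{4086} = 1048 \cdot \frac{1}{4086} = \frac{524}{2043}$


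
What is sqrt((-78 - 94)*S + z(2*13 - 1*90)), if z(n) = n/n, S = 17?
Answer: I*sqrt(2923) ≈ 54.065*I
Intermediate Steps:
z(n) = 1
sqrt((-78 - 94)*S + z(2*13 - 1*90)) = sqrt((-78 - 94)*17 + 1) = sqrt(-172*17 + 1) = sqrt(-2924 + 1) = sqrt(-2923) = I*sqrt(2923)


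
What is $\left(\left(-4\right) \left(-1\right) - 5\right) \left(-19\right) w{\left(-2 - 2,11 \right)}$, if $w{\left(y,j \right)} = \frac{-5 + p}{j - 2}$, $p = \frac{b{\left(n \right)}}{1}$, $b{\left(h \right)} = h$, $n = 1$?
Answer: $- \frac{76}{9} \approx -8.4444$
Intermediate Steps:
$p = 1$ ($p = 1 \cdot 1^{-1} = 1 \cdot 1 = 1$)
$w{\left(y,j \right)} = - \frac{4}{-2 + j}$ ($w{\left(y,j \right)} = \frac{-5 + 1}{j - 2} = - \frac{4}{-2 + j}$)
$\left(\left(-4\right) \left(-1\right) - 5\right) \left(-19\right) w{\left(-2 - 2,11 \right)} = \left(\left(-4\right) \left(-1\right) - 5\right) \left(-19\right) \left(- \frac{4}{-2 + 11}\right) = \left(4 - 5\right) \left(-19\right) \left(- \frac{4}{9}\right) = \left(-1\right) \left(-19\right) \left(\left(-4\right) \frac{1}{9}\right) = 19 \left(- \frac{4}{9}\right) = - \frac{76}{9}$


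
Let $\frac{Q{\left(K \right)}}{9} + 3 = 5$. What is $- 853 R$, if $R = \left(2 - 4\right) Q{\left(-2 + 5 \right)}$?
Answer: $30708$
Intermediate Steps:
$Q{\left(K \right)} = 18$ ($Q{\left(K \right)} = -27 + 9 \cdot 5 = -27 + 45 = 18$)
$R = -36$ ($R = \left(2 - 4\right) 18 = \left(-2\right) 18 = -36$)
$- 853 R = \left(-853\right) \left(-36\right) = 30708$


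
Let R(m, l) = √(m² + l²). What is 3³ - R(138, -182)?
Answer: 27 - 2*√13042 ≈ -201.40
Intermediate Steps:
R(m, l) = √(l² + m²)
3³ - R(138, -182) = 3³ - √((-182)² + 138²) = 27 - √(33124 + 19044) = 27 - √52168 = 27 - 2*√13042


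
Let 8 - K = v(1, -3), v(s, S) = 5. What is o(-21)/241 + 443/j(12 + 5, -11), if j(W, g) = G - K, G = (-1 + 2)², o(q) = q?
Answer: -106805/482 ≈ -221.59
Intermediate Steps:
K = 3 (K = 8 - 1*5 = 8 - 5 = 3)
G = 1 (G = 1² = 1)
j(W, g) = -2 (j(W, g) = 1 - 1*3 = 1 - 3 = -2)
o(-21)/241 + 443/j(12 + 5, -11) = -21/241 + 443/(-2) = -21*1/241 + 443*(-½) = -21/241 - 443/2 = -106805/482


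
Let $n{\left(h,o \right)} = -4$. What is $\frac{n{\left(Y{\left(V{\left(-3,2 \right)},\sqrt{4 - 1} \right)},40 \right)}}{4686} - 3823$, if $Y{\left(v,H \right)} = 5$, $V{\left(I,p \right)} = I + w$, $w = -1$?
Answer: $- \frac{8957291}{2343} \approx -3823.0$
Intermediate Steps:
$V{\left(I,p \right)} = -1 + I$ ($V{\left(I,p \right)} = I - 1 = -1 + I$)
$\frac{n{\left(Y{\left(V{\left(-3,2 \right)},\sqrt{4 - 1} \right)},40 \right)}}{4686} - 3823 = - \frac{4}{4686} - 3823 = \left(-4\right) \frac{1}{4686} - 3823 = - \frac{2}{2343} - 3823 = - \frac{8957291}{2343}$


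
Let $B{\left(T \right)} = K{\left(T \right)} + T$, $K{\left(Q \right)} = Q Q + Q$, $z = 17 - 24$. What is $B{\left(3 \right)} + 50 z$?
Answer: $-335$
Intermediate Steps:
$z = -7$
$K{\left(Q \right)} = Q + Q^{2}$ ($K{\left(Q \right)} = Q^{2} + Q = Q + Q^{2}$)
$B{\left(T \right)} = T + T \left(1 + T\right)$ ($B{\left(T \right)} = T \left(1 + T\right) + T = T + T \left(1 + T\right)$)
$B{\left(3 \right)} + 50 z = 3 \left(2 + 3\right) + 50 \left(-7\right) = 3 \cdot 5 - 350 = 15 - 350 = -335$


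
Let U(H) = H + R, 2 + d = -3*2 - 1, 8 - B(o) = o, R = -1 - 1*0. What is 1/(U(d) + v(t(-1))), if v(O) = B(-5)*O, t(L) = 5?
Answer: 1/55 ≈ 0.018182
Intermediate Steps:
R = -1 (R = -1 + 0 = -1)
B(o) = 8 - o
v(O) = 13*O (v(O) = (8 - 1*(-5))*O = (8 + 5)*O = 13*O)
d = -9 (d = -2 + (-3*2 - 1) = -2 + (-6 - 1) = -2 - 7 = -9)
U(H) = -1 + H (U(H) = H - 1 = -1 + H)
1/(U(d) + v(t(-1))) = 1/((-1 - 9) + 13*5) = 1/(-10 + 65) = 1/55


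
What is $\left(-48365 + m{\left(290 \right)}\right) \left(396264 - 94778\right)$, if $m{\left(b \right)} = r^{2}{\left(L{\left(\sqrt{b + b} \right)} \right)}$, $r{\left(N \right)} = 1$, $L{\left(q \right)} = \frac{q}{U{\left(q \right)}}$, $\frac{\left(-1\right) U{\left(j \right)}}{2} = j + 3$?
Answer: $-14581068904$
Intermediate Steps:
$U{\left(j \right)} = -6 - 2 j$ ($U{\left(j \right)} = - 2 \left(j + 3\right) = - 2 \left(3 + j\right) = -6 - 2 j$)
$L{\left(q \right)} = \frac{q}{-6 - 2 q}$
$m{\left(b \right)} = 1$ ($m{\left(b \right)} = 1^{2} = 1$)
$\left(-48365 + m{\left(290 \right)}\right) \left(396264 - 94778\right) = \left(-48365 + 1\right) \left(396264 - 94778\right) = \left(-48364\right) 301486 = -14581068904$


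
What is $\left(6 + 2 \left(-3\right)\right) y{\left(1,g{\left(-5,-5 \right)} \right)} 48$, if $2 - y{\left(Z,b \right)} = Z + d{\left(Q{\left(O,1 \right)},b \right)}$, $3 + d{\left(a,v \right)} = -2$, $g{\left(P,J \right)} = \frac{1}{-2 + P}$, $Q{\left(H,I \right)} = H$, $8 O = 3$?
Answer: $0$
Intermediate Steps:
$O = \frac{3}{8}$ ($O = \frac{1}{8} \cdot 3 = \frac{3}{8} \approx 0.375$)
$d{\left(a,v \right)} = -5$ ($d{\left(a,v \right)} = -3 - 2 = -5$)
$y{\left(Z,b \right)} = 7 - Z$ ($y{\left(Z,b \right)} = 2 - \left(Z - 5\right) = 2 - \left(-5 + Z\right) = 7 - Z$)
$\left(6 + 2 \left(-3\right)\right) y{\left(1,g{\left(-5,-5 \right)} \right)} 48 = \left(6 + 2 \left(-3\right)\right) \left(7 - 1\right) 48 = \left(6 - 6\right) \left(7 - 1\right) 48 = 0 \cdot 6 \cdot 48 = 0 \cdot 48 = 0$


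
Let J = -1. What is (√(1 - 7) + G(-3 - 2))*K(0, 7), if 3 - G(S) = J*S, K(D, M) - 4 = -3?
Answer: -2 + I*√6 ≈ -2.0 + 2.4495*I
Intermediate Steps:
K(D, M) = 1 (K(D, M) = 4 - 3 = 1)
G(S) = 3 + S (G(S) = 3 - (-1)*S = 3 + S)
(√(1 - 7) + G(-3 - 2))*K(0, 7) = (√(1 - 7) + (3 + (-3 - 2)))*1 = (√(-6) + (3 - 5))*1 = (I*√6 - 2)*1 = (-2 + I*√6)*1 = -2 + I*√6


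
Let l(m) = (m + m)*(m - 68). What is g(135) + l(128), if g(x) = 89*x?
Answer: 27375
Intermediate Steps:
l(m) = 2*m*(-68 + m) (l(m) = (2*m)*(-68 + m) = 2*m*(-68 + m))
g(135) + l(128) = 89*135 + 2*128*(-68 + 128) = 12015 + 2*128*60 = 12015 + 15360 = 27375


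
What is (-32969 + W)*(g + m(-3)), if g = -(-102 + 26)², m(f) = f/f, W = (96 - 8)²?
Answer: 145674375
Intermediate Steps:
W = 7744 (W = 88² = 7744)
m(f) = 1
g = -5776 (g = -1*(-76)² = -1*5776 = -5776)
(-32969 + W)*(g + m(-3)) = (-32969 + 7744)*(-5776 + 1) = -25225*(-5775) = 145674375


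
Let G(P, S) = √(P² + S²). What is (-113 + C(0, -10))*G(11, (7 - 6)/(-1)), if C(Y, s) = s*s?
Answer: -13*√122 ≈ -143.59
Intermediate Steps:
C(Y, s) = s²
(-113 + C(0, -10))*G(11, (7 - 6)/(-1)) = (-113 + (-10)²)*√(11² + ((7 - 6)/(-1))²) = (-113 + 100)*√(121 + (1*(-1))²) = -13*√(121 + (-1)²) = -13*√(121 + 1) = -13*√122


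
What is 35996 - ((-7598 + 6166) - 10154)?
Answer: 47582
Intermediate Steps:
35996 - ((-7598 + 6166) - 10154) = 35996 - (-1432 - 10154) = 35996 - 1*(-11586) = 35996 + 11586 = 47582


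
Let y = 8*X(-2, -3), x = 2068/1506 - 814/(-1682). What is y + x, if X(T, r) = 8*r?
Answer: -120412351/633273 ≈ -190.14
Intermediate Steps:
x = 1176065/633273 (x = 2068*(1/1506) - 814*(-1/1682) = 1034/753 + 407/841 = 1176065/633273 ≈ 1.8571)
y = -192 (y = 8*(8*(-3)) = 8*(-24) = -192)
y + x = -192 + 1176065/633273 = -120412351/633273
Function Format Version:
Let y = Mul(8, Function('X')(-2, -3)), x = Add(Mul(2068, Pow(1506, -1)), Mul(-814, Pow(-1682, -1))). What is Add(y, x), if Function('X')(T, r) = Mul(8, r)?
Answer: Rational(-120412351, 633273) ≈ -190.14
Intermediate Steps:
x = Rational(1176065, 633273) (x = Add(Mul(2068, Rational(1, 1506)), Mul(-814, Rational(-1, 1682))) = Add(Rational(1034, 753), Rational(407, 841)) = Rational(1176065, 633273) ≈ 1.8571)
y = -192 (y = Mul(8, Mul(8, -3)) = Mul(8, -24) = -192)
Add(y, x) = Add(-192, Rational(1176065, 633273)) = Rational(-120412351, 633273)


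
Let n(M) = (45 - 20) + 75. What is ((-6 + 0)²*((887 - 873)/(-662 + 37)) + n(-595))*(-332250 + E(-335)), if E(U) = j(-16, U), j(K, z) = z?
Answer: -4123787932/125 ≈ -3.2990e+7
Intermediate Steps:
E(U) = U
n(M) = 100 (n(M) = 25 + 75 = 100)
((-6 + 0)²*((887 - 873)/(-662 + 37)) + n(-595))*(-332250 + E(-335)) = ((-6 + 0)²*((887 - 873)/(-662 + 37)) + 100)*(-332250 - 335) = ((-6)²*(14/(-625)) + 100)*(-332585) = (36*(14*(-1/625)) + 100)*(-332585) = (36*(-14/625) + 100)*(-332585) = (-504/625 + 100)*(-332585) = (61996/625)*(-332585) = -4123787932/125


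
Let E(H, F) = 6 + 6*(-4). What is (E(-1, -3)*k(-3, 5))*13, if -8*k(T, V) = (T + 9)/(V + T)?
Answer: 351/4 ≈ 87.750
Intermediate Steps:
k(T, V) = -(9 + T)/(8*(T + V)) (k(T, V) = -(T + 9)/(8*(V + T)) = -(9 + T)/(8*(T + V)))
E(H, F) = -18 (E(H, F) = 6 - 24 = -18)
(E(-1, -3)*k(-3, 5))*13 = -9*(-9 - 1*(-3))/(4*(-3 + 5))*13 = -9*(-9 + 3)/(4*2)*13 = -9*(-6)/(4*2)*13 = -18*(-3/8)*13 = (27/4)*13 = 351/4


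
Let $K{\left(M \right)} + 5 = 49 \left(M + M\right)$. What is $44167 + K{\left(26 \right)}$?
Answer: $46710$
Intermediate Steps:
$K{\left(M \right)} = -5 + 98 M$ ($K{\left(M \right)} = -5 + 49 \left(M + M\right) = -5 + 49 \cdot 2 M = -5 + 98 M$)
$44167 + K{\left(26 \right)} = 44167 + \left(-5 + 98 \cdot 26\right) = 44167 + \left(-5 + 2548\right) = 44167 + 2543 = 46710$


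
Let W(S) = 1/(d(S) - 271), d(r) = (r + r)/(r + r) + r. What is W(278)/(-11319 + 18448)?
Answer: 1/57032 ≈ 1.7534e-5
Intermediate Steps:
d(r) = 1 + r (d(r) = (2*r)/((2*r)) + r = (2*r)*(1/(2*r)) + r = 1 + r)
W(S) = 1/(-270 + S) (W(S) = 1/((1 + S) - 271) = 1/(-270 + S))
W(278)/(-11319 + 18448) = 1/((-270 + 278)*(-11319 + 18448)) = 1/(8*7129) = (1/8)*(1/7129) = 1/57032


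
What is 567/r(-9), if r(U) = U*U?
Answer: 7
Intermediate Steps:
r(U) = U²
567/r(-9) = 567/((-9)²) = 567/81 = 567*(1/81) = 7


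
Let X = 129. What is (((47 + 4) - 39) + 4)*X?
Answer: 2064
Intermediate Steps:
(((47 + 4) - 39) + 4)*X = (((47 + 4) - 39) + 4)*129 = ((51 - 39) + 4)*129 = (12 + 4)*129 = 16*129 = 2064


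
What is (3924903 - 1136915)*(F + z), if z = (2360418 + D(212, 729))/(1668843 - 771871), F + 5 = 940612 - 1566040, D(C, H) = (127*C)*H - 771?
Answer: -390997126516496101/224243 ≈ -1.7436e+12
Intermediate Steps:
D(C, H) = -771 + 127*C*H (D(C, H) = 127*C*H - 771 = -771 + 127*C*H)
F = -625433 (F = -5 + (940612 - 1566040) = -5 - 625428 = -625433)
z = 21987243/896972 (z = (2360418 + (-771 + 127*212*729))/(1668843 - 771871) = (2360418 + (-771 + 19627596))/896972 = (2360418 + 19626825)*(1/896972) = 21987243*(1/896972) = 21987243/896972 ≈ 24.513)
(3924903 - 1136915)*(F + z) = (3924903 - 1136915)*(-625433 + 21987243/896972) = 2787988*(-560973901633/896972) = -390997126516496101/224243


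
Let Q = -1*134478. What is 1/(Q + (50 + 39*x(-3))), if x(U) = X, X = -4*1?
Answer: -1/134584 ≈ -7.4303e-6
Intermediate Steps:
X = -4
x(U) = -4
Q = -134478
1/(Q + (50 + 39*x(-3))) = 1/(-134478 + (50 + 39*(-4))) = 1/(-134478 + (50 - 156)) = 1/(-134478 - 106) = 1/(-134584) = -1/134584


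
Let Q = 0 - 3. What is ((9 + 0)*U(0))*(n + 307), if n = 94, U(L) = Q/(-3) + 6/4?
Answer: 18045/2 ≈ 9022.5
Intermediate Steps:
Q = -3
U(L) = 5/2 (U(L) = -3/(-3) + 6/4 = -3*(-⅓) + 6*(¼) = 1 + 3/2 = 5/2)
((9 + 0)*U(0))*(n + 307) = ((9 + 0)*(5/2))*(94 + 307) = (9*(5/2))*401 = (45/2)*401 = 18045/2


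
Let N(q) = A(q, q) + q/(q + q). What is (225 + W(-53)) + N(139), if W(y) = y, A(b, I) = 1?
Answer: 347/2 ≈ 173.50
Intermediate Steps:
N(q) = 3/2 (N(q) = 1 + q/(q + q) = 1 + q/((2*q)) = 1 + q*(1/(2*q)) = 1 + ½ = 3/2)
(225 + W(-53)) + N(139) = (225 - 53) + 3/2 = 172 + 3/2 = 347/2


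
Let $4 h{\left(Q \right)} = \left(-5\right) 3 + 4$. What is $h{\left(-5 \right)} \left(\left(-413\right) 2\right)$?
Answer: $\frac{4543}{2} \approx 2271.5$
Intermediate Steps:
$h{\left(Q \right)} = - \frac{11}{4}$ ($h{\left(Q \right)} = \frac{\left(-5\right) 3 + 4}{4} = \frac{-15 + 4}{4} = \frac{1}{4} \left(-11\right) = - \frac{11}{4}$)
$h{\left(-5 \right)} \left(\left(-413\right) 2\right) = - \frac{11 \left(\left(-413\right) 2\right)}{4} = \left(- \frac{11}{4}\right) \left(-826\right) = \frac{4543}{2}$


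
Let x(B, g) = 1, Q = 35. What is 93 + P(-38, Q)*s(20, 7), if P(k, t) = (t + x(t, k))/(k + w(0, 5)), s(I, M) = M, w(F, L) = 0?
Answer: 1641/19 ≈ 86.368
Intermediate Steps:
P(k, t) = (1 + t)/k (P(k, t) = (t + 1)/(k + 0) = (1 + t)/k)
93 + P(-38, Q)*s(20, 7) = 93 + ((1 + 35)/(-38))*7 = 93 - 1/38*36*7 = 93 - 18/19*7 = 93 - 126/19 = 1641/19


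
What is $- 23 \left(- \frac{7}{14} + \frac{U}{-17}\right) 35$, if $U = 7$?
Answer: $\frac{24955}{34} \approx 733.97$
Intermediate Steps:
$- 23 \left(- \frac{7}{14} + \frac{U}{-17}\right) 35 = - 23 \left(- \frac{7}{14} + \frac{7}{-17}\right) 35 = - 23 \left(\left(-7\right) \frac{1}{14} + 7 \left(- \frac{1}{17}\right)\right) 35 = - 23 \left(- \frac{1}{2} - \frac{7}{17}\right) 35 = \left(-23\right) \left(- \frac{31}{34}\right) 35 = \frac{713}{34} \cdot 35 = \frac{24955}{34}$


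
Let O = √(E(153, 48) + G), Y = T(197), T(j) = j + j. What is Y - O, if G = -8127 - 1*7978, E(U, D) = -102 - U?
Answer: 394 - 2*I*√4090 ≈ 394.0 - 127.91*I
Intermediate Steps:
T(j) = 2*j
G = -16105 (G = -8127 - 7978 = -16105)
Y = 394 (Y = 2*197 = 394)
O = 2*I*√4090 (O = √((-102 - 1*153) - 16105) = √((-102 - 153) - 16105) = √(-255 - 16105) = √(-16360) = 2*I*√4090 ≈ 127.91*I)
Y - O = 394 - 2*I*√4090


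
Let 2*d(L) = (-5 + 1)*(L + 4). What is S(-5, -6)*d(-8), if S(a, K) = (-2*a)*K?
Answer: -480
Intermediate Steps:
S(a, K) = -2*K*a
d(L) = -8 - 2*L (d(L) = ((-5 + 1)*(L + 4))/2 = (-4*(4 + L))/2 = (-16 - 4*L)/2 = -8 - 2*L)
S(-5, -6)*d(-8) = (-2*(-6)*(-5))*(-8 - 2*(-8)) = -60*(-8 + 16) = -60*8 = -480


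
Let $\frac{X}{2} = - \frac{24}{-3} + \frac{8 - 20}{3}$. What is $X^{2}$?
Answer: $64$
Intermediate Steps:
$X = 8$ ($X = 2 \left(- \frac{24}{-3} + \frac{8 - 20}{3}\right) = 2 \left(\left(-24\right) \left(- \frac{1}{3}\right) - 4\right) = 2 \left(8 - 4\right) = 2 \cdot 4 = 8$)
$X^{2} = 8^{2} = 64$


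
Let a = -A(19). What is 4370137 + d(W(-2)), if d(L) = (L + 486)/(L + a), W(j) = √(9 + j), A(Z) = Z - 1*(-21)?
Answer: 6961608794/1593 - 526*√7/1593 ≈ 4.3701e+6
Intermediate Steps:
A(Z) = 21 + Z (A(Z) = Z + 21 = 21 + Z)
a = -40 (a = -(21 + 19) = -1*40 = -40)
d(L) = (486 + L)/(-40 + L) (d(L) = (L + 486)/(L - 40) = (486 + L)/(-40 + L))
4370137 + d(W(-2)) = 4370137 + (486 + √(9 - 2))/(-40 + √(9 - 2)) = 4370137 + (486 + √7)/(-40 + √7)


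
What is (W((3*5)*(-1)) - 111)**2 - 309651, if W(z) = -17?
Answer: -293267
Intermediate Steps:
(W((3*5)*(-1)) - 111)**2 - 309651 = (-17 - 111)**2 - 309651 = (-128)**2 - 309651 = 16384 - 309651 = -293267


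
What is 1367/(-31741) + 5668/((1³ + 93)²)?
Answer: 41957294/70115869 ≈ 0.59840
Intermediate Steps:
1367/(-31741) + 5668/((1³ + 93)²) = 1367*(-1/31741) + 5668/((1 + 93)²) = -1367/31741 + 5668/(94²) = -1367/31741 + 5668/8836 = -1367/31741 + 5668*(1/8836) = -1367/31741 + 1417/2209 = 41957294/70115869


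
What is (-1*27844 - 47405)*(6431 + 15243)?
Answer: -1630946826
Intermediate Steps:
(-1*27844 - 47405)*(6431 + 15243) = (-27844 - 47405)*21674 = -75249*21674 = -1630946826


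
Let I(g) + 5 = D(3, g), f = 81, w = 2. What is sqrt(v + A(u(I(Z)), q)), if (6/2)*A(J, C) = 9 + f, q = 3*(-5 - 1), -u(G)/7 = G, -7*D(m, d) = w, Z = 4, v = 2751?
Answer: 3*sqrt(309) ≈ 52.735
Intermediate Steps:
D(m, d) = -2/7 (D(m, d) = -1/7*2 = -2/7)
I(g) = -37/7 (I(g) = -5 - 2/7 = -37/7)
u(G) = -7*G
q = -18 (q = 3*(-6) = -18)
A(J, C) = 30 (A(J, C) = (9 + 81)/3 = (1/3)*90 = 30)
sqrt(v + A(u(I(Z)), q)) = sqrt(2751 + 30) = sqrt(2781) = 3*sqrt(309)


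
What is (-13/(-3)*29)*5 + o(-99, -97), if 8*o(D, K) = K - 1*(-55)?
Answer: 7477/12 ≈ 623.08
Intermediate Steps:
o(D, K) = 55/8 + K/8 (o(D, K) = (K - 1*(-55))/8 = (K + 55)/8 = (55 + K)/8 = 55/8 + K/8)
(-13/(-3)*29)*5 + o(-99, -97) = (-13/(-3)*29)*5 + (55/8 + (⅛)*(-97)) = (-13*(-⅓)*29)*5 + (55/8 - 97/8) = ((13/3)*29)*5 - 21/4 = (377/3)*5 - 21/4 = 1885/3 - 21/4 = 7477/12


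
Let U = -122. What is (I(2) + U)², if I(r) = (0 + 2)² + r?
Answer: 13456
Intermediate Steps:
I(r) = 4 + r (I(r) = 2² + r = 4 + r)
(I(2) + U)² = ((4 + 2) - 122)² = (6 - 122)² = (-116)² = 13456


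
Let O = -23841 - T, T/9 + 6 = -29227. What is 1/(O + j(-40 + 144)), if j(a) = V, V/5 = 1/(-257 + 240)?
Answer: 17/4067347 ≈ 4.1796e-6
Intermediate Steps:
T = -263097 (T = -54 + 9*(-29227) = -54 - 263043 = -263097)
V = -5/17 (V = 5/(-257 + 240) = 5/(-17) = 5*(-1/17) = -5/17 ≈ -0.29412)
j(a) = -5/17
O = 239256 (O = -23841 - 1*(-263097) = -23841 + 263097 = 239256)
1/(O + j(-40 + 144)) = 1/(239256 - 5/17) = 1/(4067347/17) = 17/4067347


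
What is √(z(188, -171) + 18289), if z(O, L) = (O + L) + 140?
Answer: √18446 ≈ 135.82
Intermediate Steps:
z(O, L) = 140 + L + O (z(O, L) = (L + O) + 140 = 140 + L + O)
√(z(188, -171) + 18289) = √((140 - 171 + 188) + 18289) = √(157 + 18289) = √18446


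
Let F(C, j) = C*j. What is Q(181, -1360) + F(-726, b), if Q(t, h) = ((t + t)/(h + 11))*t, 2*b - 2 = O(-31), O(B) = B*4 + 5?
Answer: 57227857/1349 ≈ 42422.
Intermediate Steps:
O(B) = 5 + 4*B (O(B) = 4*B + 5 = 5 + 4*B)
b = -117/2 (b = 1 + (5 + 4*(-31))/2 = 1 + (5 - 124)/2 = 1 + (1/2)*(-119) = 1 - 119/2 = -117/2 ≈ -58.500)
Q(t, h) = 2*t**2/(11 + h) (Q(t, h) = ((2*t)/(11 + h))*t = (2*t/(11 + h))*t = 2*t**2/(11 + h))
Q(181, -1360) + F(-726, b) = 2*181**2/(11 - 1360) - 726*(-117/2) = 2*32761/(-1349) + 42471 = 2*32761*(-1/1349) + 42471 = -65522/1349 + 42471 = 57227857/1349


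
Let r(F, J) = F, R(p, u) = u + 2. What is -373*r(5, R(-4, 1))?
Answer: -1865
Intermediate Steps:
R(p, u) = 2 + u
-373*r(5, R(-4, 1)) = -373*5 = -1865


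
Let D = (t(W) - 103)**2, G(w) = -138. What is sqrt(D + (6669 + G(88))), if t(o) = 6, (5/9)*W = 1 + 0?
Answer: 2*sqrt(3985) ≈ 126.25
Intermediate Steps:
W = 9/5 (W = 9*(1 + 0)/5 = (9/5)*1 = 9/5 ≈ 1.8000)
D = 9409 (D = (6 - 103)**2 = (-97)**2 = 9409)
sqrt(D + (6669 + G(88))) = sqrt(9409 + (6669 - 138)) = sqrt(9409 + 6531) = sqrt(15940) = 2*sqrt(3985)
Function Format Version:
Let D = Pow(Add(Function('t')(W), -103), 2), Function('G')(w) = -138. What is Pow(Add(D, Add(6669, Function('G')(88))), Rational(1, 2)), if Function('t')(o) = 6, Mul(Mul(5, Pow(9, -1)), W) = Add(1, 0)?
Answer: Mul(2, Pow(3985, Rational(1, 2))) ≈ 126.25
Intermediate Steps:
W = Rational(9, 5) (W = Mul(Rational(9, 5), Add(1, 0)) = Mul(Rational(9, 5), 1) = Rational(9, 5) ≈ 1.8000)
D = 9409 (D = Pow(Add(6, -103), 2) = Pow(-97, 2) = 9409)
Pow(Add(D, Add(6669, Function('G')(88))), Rational(1, 2)) = Pow(Add(9409, Add(6669, -138)), Rational(1, 2)) = Pow(Add(9409, 6531), Rational(1, 2)) = Pow(15940, Rational(1, 2)) = Mul(2, Pow(3985, Rational(1, 2)))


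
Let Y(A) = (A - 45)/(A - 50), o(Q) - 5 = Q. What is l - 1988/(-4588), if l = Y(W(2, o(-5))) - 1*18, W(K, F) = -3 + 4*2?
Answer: -172165/10323 ≈ -16.678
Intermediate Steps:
o(Q) = 5 + Q
W(K, F) = 5 (W(K, F) = -3 + 8 = 5)
Y(A) = (-45 + A)/(-50 + A)
l = -154/9 (l = (-45 + 5)/(-50 + 5) - 1*18 = -40/(-45) - 18 = -1/45*(-40) - 18 = 8/9 - 18 = -154/9 ≈ -17.111)
l - 1988/(-4588) = -154/9 - 1988/(-4588) = -154/9 - 1988*(-1)/4588 = -154/9 - 1*(-497/1147) = -154/9 + 497/1147 = -172165/10323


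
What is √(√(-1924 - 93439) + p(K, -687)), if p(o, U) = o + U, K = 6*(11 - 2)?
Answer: √(-633 + I*√95363) ≈ 5.9712 + 25.858*I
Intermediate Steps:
K = 54 (K = 6*9 = 54)
p(o, U) = U + o
√(√(-1924 - 93439) + p(K, -687)) = √(√(-1924 - 93439) + (-687 + 54)) = √(√(-95363) - 633) = √(I*√95363 - 633) = √(-633 + I*√95363)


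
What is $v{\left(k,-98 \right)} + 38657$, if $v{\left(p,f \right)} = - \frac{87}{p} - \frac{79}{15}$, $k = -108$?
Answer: $\frac{6957457}{180} \approx 38653.0$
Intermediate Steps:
$v{\left(p,f \right)} = - \frac{79}{15} - \frac{87}{p}$ ($v{\left(p,f \right)} = - \frac{87}{p} - \frac{79}{15} = - \frac{79}{15} - \frac{87}{p}$)
$v{\left(k,-98 \right)} + 38657 = \left(- \frac{79}{15} - \frac{87}{-108}\right) + 38657 = \left(- \frac{79}{15} - - \frac{29}{36}\right) + 38657 = \left(- \frac{79}{15} + \frac{29}{36}\right) + 38657 = - \frac{803}{180} + 38657 = \frac{6957457}{180}$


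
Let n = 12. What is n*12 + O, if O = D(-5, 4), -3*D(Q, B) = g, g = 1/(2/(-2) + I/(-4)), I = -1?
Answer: 1300/9 ≈ 144.44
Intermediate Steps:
g = -4/3 (g = 1/(2/(-2) - 1/(-4)) = 1/(2*(-½) - 1*(-¼)) = 1/(-1 + ¼) = 1/(-¾) = -4/3 ≈ -1.3333)
D(Q, B) = 4/9 (D(Q, B) = -⅓*(-4/3) = 4/9)
O = 4/9 ≈ 0.44444
n*12 + O = 12*12 + 4/9 = 144 + 4/9 = 1300/9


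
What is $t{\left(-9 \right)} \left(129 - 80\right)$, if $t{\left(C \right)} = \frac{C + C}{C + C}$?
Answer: $49$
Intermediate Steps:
$t{\left(C \right)} = 1$ ($t{\left(C \right)} = \frac{2 C}{2 C} = 2 C \frac{1}{2 C} = 1$)
$t{\left(-9 \right)} \left(129 - 80\right) = 1 \left(129 - 80\right) = 1 \cdot 49 = 49$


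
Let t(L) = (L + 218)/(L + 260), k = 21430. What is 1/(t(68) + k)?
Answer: 164/3514663 ≈ 4.6662e-5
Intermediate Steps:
t(L) = (218 + L)/(260 + L)
1/(t(68) + k) = 1/((218 + 68)/(260 + 68) + 21430) = 1/(286/328 + 21430) = 1/((1/328)*286 + 21430) = 1/(143/164 + 21430) = 1/(3514663/164) = 164/3514663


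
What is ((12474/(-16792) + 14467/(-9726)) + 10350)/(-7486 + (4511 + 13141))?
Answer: 422496828803/415075218168 ≈ 1.0179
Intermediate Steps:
((12474/(-16792) + 14467/(-9726)) + 10350)/(-7486 + (4511 + 13141)) = ((12474*(-1/16792) + 14467*(-1/9726)) + 10350)/(-7486 + 17652) = ((-6237/8396 - 14467/9726) + 10350)/10166 = (-91062997/40829748 + 10350)*(1/10166) = (422496828803/40829748)*(1/10166) = 422496828803/415075218168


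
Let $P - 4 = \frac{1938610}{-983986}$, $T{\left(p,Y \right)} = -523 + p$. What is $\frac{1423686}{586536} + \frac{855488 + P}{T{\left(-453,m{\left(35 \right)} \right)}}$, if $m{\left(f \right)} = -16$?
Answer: $- \frac{10257770797456137}{11735245320752} \approx -874.1$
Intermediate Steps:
$P = \frac{998667}{491993}$ ($P = 4 + \frac{1938610}{-983986} = 4 + 1938610 \left(- \frac{1}{983986}\right) = 4 - \frac{969305}{491993} = \frac{998667}{491993} \approx 2.0298$)
$\frac{1423686}{586536} + \frac{855488 + P}{T{\left(-453,m{\left(35 \right)} \right)}} = \frac{1423686}{586536} + \frac{855488 + \frac{998667}{491993}}{-523 - 453} = 1423686 \cdot \frac{1}{586536} + \frac{420895106251}{491993 \left(-976\right)} = \frac{237281}{97756} + \frac{420895106251}{491993} \left(- \frac{1}{976}\right) = \frac{237281}{97756} - \frac{420895106251}{480185168} = - \frac{10257770797456137}{11735245320752}$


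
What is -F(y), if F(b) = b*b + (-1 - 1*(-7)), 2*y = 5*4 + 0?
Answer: -106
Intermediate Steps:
y = 10 (y = (5*4 + 0)/2 = (20 + 0)/2 = (1/2)*20 = 10)
F(b) = 6 + b**2 (F(b) = b**2 + (-1 + 7) = b**2 + 6 = 6 + b**2)
-F(y) = -(6 + 10**2) = -(6 + 100) = -1*106 = -106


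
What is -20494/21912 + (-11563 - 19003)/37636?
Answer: -180134297/103085004 ≈ -1.7474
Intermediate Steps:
-20494/21912 + (-11563 - 19003)/37636 = -20494*1/21912 - 30566*1/37636 = -10247/10956 - 15283/18818 = -180134297/103085004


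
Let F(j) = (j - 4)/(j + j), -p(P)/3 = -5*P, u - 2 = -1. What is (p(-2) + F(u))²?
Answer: 3969/4 ≈ 992.25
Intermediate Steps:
u = 1 (u = 2 - 1 = 1)
p(P) = 15*P (p(P) = -(-3)*5*P = -(-15)*P = 15*P)
F(j) = (-4 + j)/(2*j) (F(j) = (-4 + j)/((2*j)) = (-4 + j)*(1/(2*j)) = (-4 + j)/(2*j))
(p(-2) + F(u))² = (15*(-2) + (½)*(-4 + 1)/1)² = (-30 + (½)*1*(-3))² = (-30 - 3/2)² = (-63/2)² = 3969/4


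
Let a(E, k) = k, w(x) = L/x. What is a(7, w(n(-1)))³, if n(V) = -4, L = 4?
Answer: -1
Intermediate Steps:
w(x) = 4/x
a(7, w(n(-1)))³ = (4/(-4))³ = (4*(-¼))³ = (-1)³ = -1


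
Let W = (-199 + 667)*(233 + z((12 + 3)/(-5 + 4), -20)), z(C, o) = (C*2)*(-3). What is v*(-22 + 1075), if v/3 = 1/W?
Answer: 27/1292 ≈ 0.020898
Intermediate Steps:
z(C, o) = -6*C (z(C, o) = (2*C)*(-3) = -6*C)
W = 151164 (W = (-199 + 667)*(233 - 6*(12 + 3)/(-5 + 4)) = 468*(233 - 90/(-1)) = 468*(233 - 90*(-1)) = 468*(233 - 6*(-15)) = 468*(233 + 90) = 468*323 = 151164)
v = 1/50388 (v = 3/151164 = 3*(1/151164) = 1/50388 ≈ 1.9846e-5)
v*(-22 + 1075) = (-22 + 1075)/50388 = (1/50388)*1053 = 27/1292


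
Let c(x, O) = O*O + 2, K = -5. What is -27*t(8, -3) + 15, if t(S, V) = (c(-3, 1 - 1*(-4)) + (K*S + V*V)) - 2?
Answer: 177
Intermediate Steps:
c(x, O) = 2 + O² (c(x, O) = O² + 2 = 2 + O²)
t(S, V) = 25 + V² - 5*S (t(S, V) = ((2 + (1 - 1*(-4))²) + (-5*S + V*V)) - 2 = ((2 + (1 + 4)²) + (-5*S + V²)) - 2 = ((2 + 5²) + (V² - 5*S)) - 2 = ((2 + 25) + (V² - 5*S)) - 2 = (27 + (V² - 5*S)) - 2 = (27 + V² - 5*S) - 2 = 25 + V² - 5*S)
-27*t(8, -3) + 15 = -27*(25 + (-3)² - 5*8) + 15 = -27*(25 + 9 - 40) + 15 = -27*(-6) + 15 = 162 + 15 = 177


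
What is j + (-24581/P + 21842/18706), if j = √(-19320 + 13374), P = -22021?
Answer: 470397434/205962413 + I*√5946 ≈ 2.2839 + 77.11*I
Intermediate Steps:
j = I*√5946 (j = √(-5946) = I*√5946 ≈ 77.11*I)
j + (-24581/P + 21842/18706) = I*√5946 + (-24581/(-22021) + 21842/18706) = I*√5946 + (-24581*(-1/22021) + 21842*(1/18706)) = I*√5946 + (24581/22021 + 10921/9353) = I*√5946 + 470397434/205962413 = 470397434/205962413 + I*√5946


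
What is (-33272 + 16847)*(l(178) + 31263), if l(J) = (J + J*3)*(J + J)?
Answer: -4676772375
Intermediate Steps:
l(J) = 8*J² (l(J) = (J + 3*J)*(2*J) = (4*J)*(2*J) = 8*J²)
(-33272 + 16847)*(l(178) + 31263) = (-33272 + 16847)*(8*178² + 31263) = -16425*(8*31684 + 31263) = -16425*(253472 + 31263) = -16425*284735 = -4676772375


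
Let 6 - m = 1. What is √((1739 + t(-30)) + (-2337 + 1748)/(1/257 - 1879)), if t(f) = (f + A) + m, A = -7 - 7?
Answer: √396503479051246/482902 ≈ 41.235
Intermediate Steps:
m = 5 (m = 6 - 1*1 = 6 - 1 = 5)
A = -14
t(f) = -9 + f (t(f) = (f - 14) + 5 = (-14 + f) + 5 = -9 + f)
√((1739 + t(-30)) + (-2337 + 1748)/(1/257 - 1879)) = √((1739 + (-9 - 30)) + (-2337 + 1748)/(1/257 - 1879)) = √((1739 - 39) - 589/(1/257 - 1879)) = √(1700 - 589/(-482902/257)) = √(1700 - 589*(-257/482902)) = √(1700 + 151373/482902) = √(821084773/482902) = √396503479051246/482902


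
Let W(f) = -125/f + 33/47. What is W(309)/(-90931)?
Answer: -4322/1320590913 ≈ -3.2728e-6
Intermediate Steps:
W(f) = 33/47 - 125/f (W(f) = -125/f + 33*(1/47) = -125/f + 33/47 = 33/47 - 125/f)
W(309)/(-90931) = (33/47 - 125/309)/(-90931) = (33/47 - 125*1/309)*(-1/90931) = (33/47 - 125/309)*(-1/90931) = (4322/14523)*(-1/90931) = -4322/1320590913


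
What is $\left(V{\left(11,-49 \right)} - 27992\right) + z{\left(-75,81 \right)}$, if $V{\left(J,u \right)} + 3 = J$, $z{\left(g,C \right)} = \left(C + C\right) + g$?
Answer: $-27897$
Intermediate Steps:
$z{\left(g,C \right)} = g + 2 C$ ($z{\left(g,C \right)} = 2 C + g = g + 2 C$)
$V{\left(J,u \right)} = -3 + J$
$\left(V{\left(11,-49 \right)} - 27992\right) + z{\left(-75,81 \right)} = \left(\left(-3 + 11\right) - 27992\right) + \left(-75 + 2 \cdot 81\right) = \left(8 - 27992\right) + \left(-75 + 162\right) = -27984 + 87 = -27897$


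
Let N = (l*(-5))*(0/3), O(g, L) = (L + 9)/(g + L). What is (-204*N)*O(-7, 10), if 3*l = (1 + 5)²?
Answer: 0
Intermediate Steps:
l = 12 (l = (1 + 5)²/3 = (⅓)*6² = (⅓)*36 = 12)
O(g, L) = (9 + L)/(L + g)
N = 0 (N = (12*(-5))*(0/3) = -0/3 = -60*0 = 0)
(-204*N)*O(-7, 10) = (-204*0)*((9 + 10)/(10 - 7)) = 0*(19/3) = 0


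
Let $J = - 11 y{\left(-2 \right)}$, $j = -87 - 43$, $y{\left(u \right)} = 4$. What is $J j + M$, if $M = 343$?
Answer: $6063$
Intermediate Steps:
$j = -130$
$J = -44$ ($J = \left(-11\right) 4 = -44$)
$J j + M = \left(-44\right) \left(-130\right) + 343 = 5720 + 343 = 6063$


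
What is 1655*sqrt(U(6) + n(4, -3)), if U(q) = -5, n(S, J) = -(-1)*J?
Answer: 3310*I*sqrt(2) ≈ 4681.0*I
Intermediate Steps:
n(S, J) = J
1655*sqrt(U(6) + n(4, -3)) = 1655*sqrt(-5 - 3) = 1655*sqrt(-8) = 1655*(2*I*sqrt(2)) = 3310*I*sqrt(2)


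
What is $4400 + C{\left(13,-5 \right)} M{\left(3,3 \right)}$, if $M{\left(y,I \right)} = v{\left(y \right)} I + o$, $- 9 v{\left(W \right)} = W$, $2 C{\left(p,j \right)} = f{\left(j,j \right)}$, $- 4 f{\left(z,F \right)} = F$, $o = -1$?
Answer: $\frac{17595}{4} \approx 4398.8$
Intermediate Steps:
$f{\left(z,F \right)} = - \frac{F}{4}$
$C{\left(p,j \right)} = - \frac{j}{8}$ ($C{\left(p,j \right)} = \frac{\left(- \frac{1}{4}\right) j}{2} = - \frac{j}{8}$)
$v{\left(W \right)} = - \frac{W}{9}$
$M{\left(y,I \right)} = -1 - \frac{I y}{9}$ ($M{\left(y,I \right)} = - \frac{y}{9} I - 1 = - \frac{I y}{9} - 1 = -1 - \frac{I y}{9}$)
$4400 + C{\left(13,-5 \right)} M{\left(3,3 \right)} = 4400 + \left(- \frac{1}{8}\right) \left(-5\right) \left(-1 - \frac{1}{3} \cdot 3\right) = 4400 + \frac{5 \left(-1 - 1\right)}{8} = 4400 + \frac{5}{8} \left(-2\right) = 4400 - \frac{5}{4} = \frac{17595}{4}$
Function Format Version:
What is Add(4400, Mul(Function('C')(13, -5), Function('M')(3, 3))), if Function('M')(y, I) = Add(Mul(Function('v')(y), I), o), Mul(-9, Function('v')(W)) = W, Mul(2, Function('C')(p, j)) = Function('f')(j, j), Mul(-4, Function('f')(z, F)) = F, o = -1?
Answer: Rational(17595, 4) ≈ 4398.8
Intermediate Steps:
Function('f')(z, F) = Mul(Rational(-1, 4), F)
Function('C')(p, j) = Mul(Rational(-1, 8), j) (Function('C')(p, j) = Mul(Rational(1, 2), Mul(Rational(-1, 4), j)) = Mul(Rational(-1, 8), j))
Function('v')(W) = Mul(Rational(-1, 9), W)
Function('M')(y, I) = Add(-1, Mul(Rational(-1, 9), I, y)) (Function('M')(y, I) = Add(Mul(Mul(Rational(-1, 9), y), I), -1) = Add(Mul(Rational(-1, 9), I, y), -1) = Add(-1, Mul(Rational(-1, 9), I, y)))
Add(4400, Mul(Function('C')(13, -5), Function('M')(3, 3))) = Add(4400, Mul(Mul(Rational(-1, 8), -5), Add(-1, Mul(Rational(-1, 9), 3, 3)))) = Add(4400, Mul(Rational(5, 8), Add(-1, -1))) = Add(4400, Mul(Rational(5, 8), -2)) = Add(4400, Rational(-5, 4)) = Rational(17595, 4)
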